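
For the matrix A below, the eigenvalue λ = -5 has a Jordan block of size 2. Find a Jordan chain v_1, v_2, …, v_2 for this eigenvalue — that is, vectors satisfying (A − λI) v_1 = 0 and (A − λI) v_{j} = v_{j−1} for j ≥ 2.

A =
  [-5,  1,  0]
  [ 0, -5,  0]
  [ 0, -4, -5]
A Jordan chain for λ = -5 of length 2:
v_1 = (1, 0, -4)ᵀ
v_2 = (0, 1, 0)ᵀ

Let N = A − (-5)·I. We want v_2 with N^2 v_2 = 0 but N^1 v_2 ≠ 0; then v_{j-1} := N · v_j for j = 2, …, 2.

Pick v_2 = (0, 1, 0)ᵀ.
Then v_1 = N · v_2 = (1, 0, -4)ᵀ.

Sanity check: (A − (-5)·I) v_1 = (0, 0, 0)ᵀ = 0. ✓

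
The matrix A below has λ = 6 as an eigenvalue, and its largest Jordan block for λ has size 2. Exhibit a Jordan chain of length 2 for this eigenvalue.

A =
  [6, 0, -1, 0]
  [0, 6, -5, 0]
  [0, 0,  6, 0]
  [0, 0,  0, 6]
A Jordan chain for λ = 6 of length 2:
v_1 = (-1, -5, 0, 0)ᵀ
v_2 = (0, 0, 1, 0)ᵀ

Let N = A − (6)·I. We want v_2 with N^2 v_2 = 0 but N^1 v_2 ≠ 0; then v_{j-1} := N · v_j for j = 2, …, 2.

Pick v_2 = (0, 0, 1, 0)ᵀ.
Then v_1 = N · v_2 = (-1, -5, 0, 0)ᵀ.

Sanity check: (A − (6)·I) v_1 = (0, 0, 0, 0)ᵀ = 0. ✓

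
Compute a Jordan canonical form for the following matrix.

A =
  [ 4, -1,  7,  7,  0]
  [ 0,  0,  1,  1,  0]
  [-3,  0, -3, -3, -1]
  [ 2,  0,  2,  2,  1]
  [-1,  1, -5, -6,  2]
J_3(1) ⊕ J_2(1)

The characteristic polynomial is
  det(x·I − A) = x^5 - 5*x^4 + 10*x^3 - 10*x^2 + 5*x - 1 = (x - 1)^5

Eigenvalues and multiplicities (the geometric multiplicity of λ is n − rank(A − λI), which equals the number of Jordan blocks for λ):
  λ = 1: algebraic multiplicity = 5, geometric multiplicity = 2

Determining the block sizes for each eigenvalue:
  λ = 1: with am = 5 and gm = 2, the partition is not yet determined (e.g. several partitions of 5 into 2 parts exist). Let N = A − (1)·I. Computing rank(N^1) = 3, rank(N^2) = 1, rank(N^3) = 0; the number of blocks of size ≥ j is rank(N^{j−1}) − rank(N^j), giving [2, 2, 1]. So we have 1 block(s) of size 3, 1 block(s) of size 2 → block sizes [3, 2]

Assembling the blocks gives a Jordan form
J =
  [1, 1, 0, 0, 0]
  [0, 1, 1, 0, 0]
  [0, 0, 1, 0, 0]
  [0, 0, 0, 1, 1]
  [0, 0, 0, 0, 1]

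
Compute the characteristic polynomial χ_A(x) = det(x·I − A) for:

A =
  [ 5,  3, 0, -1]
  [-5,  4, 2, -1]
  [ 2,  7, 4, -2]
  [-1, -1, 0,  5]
x^4 - 18*x^3 + 120*x^2 - 352*x + 384

Expanding det(x·I − A) (e.g. by cofactor expansion or by noting that A is similar to its Jordan form J, which has the same characteristic polynomial as A) gives
  χ_A(x) = x^4 - 18*x^3 + 120*x^2 - 352*x + 384
which factors as (x - 6)*(x - 4)^3. The eigenvalues (with algebraic multiplicities) are λ = 4 with multiplicity 3, λ = 6 with multiplicity 1.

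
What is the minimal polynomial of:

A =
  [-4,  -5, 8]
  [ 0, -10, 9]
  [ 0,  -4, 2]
x^3 + 12*x^2 + 48*x + 64

The characteristic polynomial is χ_A(x) = (x + 4)^3, so the eigenvalues are known. The minimal polynomial is
  m_A(x) = Π_λ (x − λ)^{k_λ}
where k_λ is the size of the *largest* Jordan block for λ (equivalently, the smallest k with (A − λI)^k v = 0 for every generalised eigenvector v of λ).

  λ = -4: largest Jordan block has size 3, contributing (x + 4)^3

So m_A(x) = (x + 4)^3 = x^3 + 12*x^2 + 48*x + 64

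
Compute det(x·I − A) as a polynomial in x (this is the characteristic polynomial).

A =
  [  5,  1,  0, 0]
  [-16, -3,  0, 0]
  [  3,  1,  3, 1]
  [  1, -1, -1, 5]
x^4 - 10*x^3 + 33*x^2 - 40*x + 16

Expanding det(x·I − A) (e.g. by cofactor expansion or by noting that A is similar to its Jordan form J, which has the same characteristic polynomial as A) gives
  χ_A(x) = x^4 - 10*x^3 + 33*x^2 - 40*x + 16
which factors as (x - 4)^2*(x - 1)^2. The eigenvalues (with algebraic multiplicities) are λ = 1 with multiplicity 2, λ = 4 with multiplicity 2.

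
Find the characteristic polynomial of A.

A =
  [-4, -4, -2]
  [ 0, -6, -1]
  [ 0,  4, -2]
x^3 + 12*x^2 + 48*x + 64

Expanding det(x·I − A) (e.g. by cofactor expansion or by noting that A is similar to its Jordan form J, which has the same characteristic polynomial as A) gives
  χ_A(x) = x^3 + 12*x^2 + 48*x + 64
which factors as (x + 4)^3. The eigenvalues (with algebraic multiplicities) are λ = -4 with multiplicity 3.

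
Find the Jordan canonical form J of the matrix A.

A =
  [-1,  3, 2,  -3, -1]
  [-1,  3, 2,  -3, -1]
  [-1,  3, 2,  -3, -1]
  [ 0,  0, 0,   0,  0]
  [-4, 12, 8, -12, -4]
J_2(0) ⊕ J_1(0) ⊕ J_1(0) ⊕ J_1(0)

The characteristic polynomial is
  det(x·I − A) = x^5

Eigenvalues and multiplicities (the geometric multiplicity of λ is n − rank(A − λI), which equals the number of Jordan blocks for λ):
  λ = 0: algebraic multiplicity = 5, geometric multiplicity = 4

Determining the block sizes for each eigenvalue:
  λ = 0: 4 blocks summing to 5 forces exactly one block of size 2 and the rest size 1 → block sizes [2, 1, 1, 1]

Assembling the blocks gives a Jordan form
J =
  [0, 1, 0, 0, 0]
  [0, 0, 0, 0, 0]
  [0, 0, 0, 0, 0]
  [0, 0, 0, 0, 0]
  [0, 0, 0, 0, 0]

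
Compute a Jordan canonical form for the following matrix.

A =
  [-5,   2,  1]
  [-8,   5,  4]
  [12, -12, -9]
J_2(-3) ⊕ J_1(-3)

The characteristic polynomial is
  det(x·I − A) = x^3 + 9*x^2 + 27*x + 27 = (x + 3)^3

Eigenvalues and multiplicities (the geometric multiplicity of λ is n − rank(A − λI), which equals the number of Jordan blocks for λ):
  λ = -3: algebraic multiplicity = 3, geometric multiplicity = 2

Determining the block sizes for each eigenvalue:
  λ = -3: 2 blocks summing to 3 forces exactly one block of size 2 and the rest size 1 → block sizes [2, 1]

Assembling the blocks gives a Jordan form
J =
  [-3,  1,  0]
  [ 0, -3,  0]
  [ 0,  0, -3]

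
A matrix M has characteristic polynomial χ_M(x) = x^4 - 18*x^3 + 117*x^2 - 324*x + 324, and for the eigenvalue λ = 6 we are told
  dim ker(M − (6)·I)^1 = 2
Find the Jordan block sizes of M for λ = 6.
Block sizes for λ = 6: [1, 1]

From the dimensions of kernels of powers, the number of Jordan blocks of size at least j is d_j − d_{j−1} where d_j = dim ker(N^j) (with d_0 = 0). Computing the differences gives [2].
The number of blocks of size exactly k is (#blocks of size ≥ k) − (#blocks of size ≥ k + 1), so the partition is: 2 block(s) of size 1.
In nonincreasing order the block sizes are [1, 1].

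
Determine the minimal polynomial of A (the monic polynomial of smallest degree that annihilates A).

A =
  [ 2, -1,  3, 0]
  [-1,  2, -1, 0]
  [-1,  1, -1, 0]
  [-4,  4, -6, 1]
x^3 - 3*x^2 + 3*x - 1

The characteristic polynomial is χ_A(x) = (x - 1)^4, so the eigenvalues are known. The minimal polynomial is
  m_A(x) = Π_λ (x − λ)^{k_λ}
where k_λ is the size of the *largest* Jordan block for λ (equivalently, the smallest k with (A − λI)^k v = 0 for every generalised eigenvector v of λ).

  λ = 1: largest Jordan block has size 3, contributing (x − 1)^3

So m_A(x) = (x - 1)^3 = x^3 - 3*x^2 + 3*x - 1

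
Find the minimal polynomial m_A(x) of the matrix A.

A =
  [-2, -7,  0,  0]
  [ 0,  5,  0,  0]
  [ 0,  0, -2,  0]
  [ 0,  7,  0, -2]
x^2 - 3*x - 10

The characteristic polynomial is χ_A(x) = (x - 5)*(x + 2)^3, so the eigenvalues are known. The minimal polynomial is
  m_A(x) = Π_λ (x − λ)^{k_λ}
where k_λ is the size of the *largest* Jordan block for λ (equivalently, the smallest k with (A − λI)^k v = 0 for every generalised eigenvector v of λ).

  λ = -2: largest Jordan block has size 1, contributing (x + 2)
  λ = 5: largest Jordan block has size 1, contributing (x − 5)

So m_A(x) = (x - 5)*(x + 2) = x^2 - 3*x - 10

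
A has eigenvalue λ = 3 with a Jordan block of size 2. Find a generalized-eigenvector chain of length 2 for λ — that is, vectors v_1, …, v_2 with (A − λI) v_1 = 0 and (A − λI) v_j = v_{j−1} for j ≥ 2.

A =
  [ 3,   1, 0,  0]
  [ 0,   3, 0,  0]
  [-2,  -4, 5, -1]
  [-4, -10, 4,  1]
A Jordan chain for λ = 3 of length 2:
v_1 = (0, 0, -2, -4)ᵀ
v_2 = (1, 0, 0, 0)ᵀ

Let N = A − (3)·I. We want v_2 with N^2 v_2 = 0 but N^1 v_2 ≠ 0; then v_{j-1} := N · v_j for j = 2, …, 2.

Pick v_2 = (1, 0, 0, 0)ᵀ.
Then v_1 = N · v_2 = (0, 0, -2, -4)ᵀ.

Sanity check: (A − (3)·I) v_1 = (0, 0, 0, 0)ᵀ = 0. ✓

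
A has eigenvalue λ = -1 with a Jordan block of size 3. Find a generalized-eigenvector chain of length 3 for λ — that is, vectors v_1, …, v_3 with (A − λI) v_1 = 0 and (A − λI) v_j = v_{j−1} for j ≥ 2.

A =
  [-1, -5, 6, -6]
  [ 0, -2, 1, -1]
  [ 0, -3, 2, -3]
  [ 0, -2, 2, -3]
A Jordan chain for λ = -1 of length 3:
v_1 = (-1, 0, 0, 0)ᵀ
v_2 = (-5, -1, -3, -2)ᵀ
v_3 = (0, 1, 0, 0)ᵀ

Let N = A − (-1)·I. We want v_3 with N^3 v_3 = 0 but N^2 v_3 ≠ 0; then v_{j-1} := N · v_j for j = 3, …, 2.

Pick v_3 = (0, 1, 0, 0)ᵀ.
Then v_2 = N · v_3 = (-5, -1, -3, -2)ᵀ.
Then v_1 = N · v_2 = (-1, 0, 0, 0)ᵀ.

Sanity check: (A − (-1)·I) v_1 = (0, 0, 0, 0)ᵀ = 0. ✓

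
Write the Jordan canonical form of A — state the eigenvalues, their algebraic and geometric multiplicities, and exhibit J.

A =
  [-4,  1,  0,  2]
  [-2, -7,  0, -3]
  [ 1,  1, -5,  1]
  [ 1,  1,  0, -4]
J_3(-5) ⊕ J_1(-5)

The characteristic polynomial is
  det(x·I − A) = x^4 + 20*x^3 + 150*x^2 + 500*x + 625 = (x + 5)^4

Eigenvalues and multiplicities (the geometric multiplicity of λ is n − rank(A − λI), which equals the number of Jordan blocks for λ):
  λ = -5: algebraic multiplicity = 4, geometric multiplicity = 2

Determining the block sizes for each eigenvalue:
  λ = -5: with am = 4 and gm = 2, the partition is not yet determined (e.g. several partitions of 4 into 2 parts exist). Let N = A − (-5)·I. Computing rank(N^1) = 2, rank(N^2) = 1, rank(N^3) = 0; the number of blocks of size ≥ j is rank(N^{j−1}) − rank(N^j), giving [2, 1, 1]. So we have 1 block(s) of size 3, 1 block(s) of size 1 → block sizes [3, 1]

Assembling the blocks gives a Jordan form
J =
  [-5,  1,  0,  0]
  [ 0, -5,  1,  0]
  [ 0,  0, -5,  0]
  [ 0,  0,  0, -5]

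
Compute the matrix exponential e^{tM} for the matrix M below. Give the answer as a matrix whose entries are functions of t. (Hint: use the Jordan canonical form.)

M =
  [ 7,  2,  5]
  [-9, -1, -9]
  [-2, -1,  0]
e^{tM} =
  [-3*t^2*exp(2*t)/2 + 5*t*exp(2*t) + exp(2*t), -t^2*exp(2*t)/2 + 2*t*exp(2*t), -3*t^2*exp(2*t)/2 + 5*t*exp(2*t)]
  [-9*t*exp(2*t), -3*t*exp(2*t) + exp(2*t), -9*t*exp(2*t)]
  [3*t^2*exp(2*t)/2 - 2*t*exp(2*t), t^2*exp(2*t)/2 - t*exp(2*t), 3*t^2*exp(2*t)/2 - 2*t*exp(2*t) + exp(2*t)]

Strategy: write M = P · J · P⁻¹ where J is a Jordan canonical form, so e^{tM} = P · e^{tJ} · P⁻¹, and e^{tJ} can be computed block-by-block.

M has Jordan form
J =
  [2, 1, 0]
  [0, 2, 1]
  [0, 0, 2]
(up to reordering of blocks).

Per-block formulas:
  For a 3×3 Jordan block J_3(2): exp(t · J_3(2)) = e^(2t)·(I + t·N + (t^2/2)·N^2), where N is the 3×3 nilpotent shift.

After assembling e^{tJ} and conjugating by P, we get:

e^{tM} =
  [-3*t^2*exp(2*t)/2 + 5*t*exp(2*t) + exp(2*t), -t^2*exp(2*t)/2 + 2*t*exp(2*t), -3*t^2*exp(2*t)/2 + 5*t*exp(2*t)]
  [-9*t*exp(2*t), -3*t*exp(2*t) + exp(2*t), -9*t*exp(2*t)]
  [3*t^2*exp(2*t)/2 - 2*t*exp(2*t), t^2*exp(2*t)/2 - t*exp(2*t), 3*t^2*exp(2*t)/2 - 2*t*exp(2*t) + exp(2*t)]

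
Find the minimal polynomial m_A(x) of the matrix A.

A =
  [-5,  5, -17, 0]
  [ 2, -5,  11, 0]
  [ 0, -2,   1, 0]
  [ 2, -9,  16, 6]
x^4 + 3*x^3 - 27*x^2 - 135*x - 162

The characteristic polynomial is χ_A(x) = (x - 6)*(x + 3)^3, so the eigenvalues are known. The minimal polynomial is
  m_A(x) = Π_λ (x − λ)^{k_λ}
where k_λ is the size of the *largest* Jordan block for λ (equivalently, the smallest k with (A − λI)^k v = 0 for every generalised eigenvector v of λ).

  λ = -3: largest Jordan block has size 3, contributing (x + 3)^3
  λ = 6: largest Jordan block has size 1, contributing (x − 6)

So m_A(x) = (x - 6)*(x + 3)^3 = x^4 + 3*x^3 - 27*x^2 - 135*x - 162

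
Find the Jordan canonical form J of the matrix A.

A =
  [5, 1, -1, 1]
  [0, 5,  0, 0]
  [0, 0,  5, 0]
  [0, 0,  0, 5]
J_2(5) ⊕ J_1(5) ⊕ J_1(5)

The characteristic polynomial is
  det(x·I − A) = x^4 - 20*x^3 + 150*x^2 - 500*x + 625 = (x - 5)^4

Eigenvalues and multiplicities (the geometric multiplicity of λ is n − rank(A − λI), which equals the number of Jordan blocks for λ):
  λ = 5: algebraic multiplicity = 4, geometric multiplicity = 3

Determining the block sizes for each eigenvalue:
  λ = 5: 3 blocks summing to 4 forces exactly one block of size 2 and the rest size 1 → block sizes [2, 1, 1]

Assembling the blocks gives a Jordan form
J =
  [5, 1, 0, 0]
  [0, 5, 0, 0]
  [0, 0, 5, 0]
  [0, 0, 0, 5]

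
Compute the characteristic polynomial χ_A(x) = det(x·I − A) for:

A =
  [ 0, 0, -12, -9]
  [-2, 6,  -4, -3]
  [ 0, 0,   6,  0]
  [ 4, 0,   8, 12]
x^4 - 24*x^3 + 216*x^2 - 864*x + 1296

Expanding det(x·I − A) (e.g. by cofactor expansion or by noting that A is similar to its Jordan form J, which has the same characteristic polynomial as A) gives
  χ_A(x) = x^4 - 24*x^3 + 216*x^2 - 864*x + 1296
which factors as (x - 6)^4. The eigenvalues (with algebraic multiplicities) are λ = 6 with multiplicity 4.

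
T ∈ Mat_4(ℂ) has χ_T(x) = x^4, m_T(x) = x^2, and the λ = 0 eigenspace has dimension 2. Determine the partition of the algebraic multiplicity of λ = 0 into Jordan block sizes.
Block sizes for λ = 0: [2, 2]

Step 1 — from the characteristic polynomial, algebraic multiplicity of λ = 0 is 4. From dim ker(T − (0)·I) = 2, there are exactly 2 Jordan blocks for λ = 0.
Step 2 — from the minimal polynomial, the factor (x − 0)^2 tells us the largest block for λ = 0 has size 2.
Step 3 — with total size 4, 2 blocks, and largest block 2, the block sizes (in nonincreasing order) are [2, 2].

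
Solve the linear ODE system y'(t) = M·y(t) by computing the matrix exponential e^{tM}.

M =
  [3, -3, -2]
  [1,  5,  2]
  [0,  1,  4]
e^{tM} =
  [-t^2*exp(4*t) - t*exp(4*t) + exp(4*t), -t^2*exp(4*t) - 3*t*exp(4*t), -2*t^2*exp(4*t) - 2*t*exp(4*t)]
  [t*exp(4*t), t*exp(4*t) + exp(4*t), 2*t*exp(4*t)]
  [t^2*exp(4*t)/2, t^2*exp(4*t)/2 + t*exp(4*t), t^2*exp(4*t) + exp(4*t)]

Strategy: write M = P · J · P⁻¹ where J is a Jordan canonical form, so e^{tM} = P · e^{tJ} · P⁻¹, and e^{tJ} can be computed block-by-block.

M has Jordan form
J =
  [4, 1, 0]
  [0, 4, 1]
  [0, 0, 4]
(up to reordering of blocks).

Per-block formulas:
  For a 3×3 Jordan block J_3(4): exp(t · J_3(4)) = e^(4t)·(I + t·N + (t^2/2)·N^2), where N is the 3×3 nilpotent shift.

After assembling e^{tJ} and conjugating by P, we get:

e^{tM} =
  [-t^2*exp(4*t) - t*exp(4*t) + exp(4*t), -t^2*exp(4*t) - 3*t*exp(4*t), -2*t^2*exp(4*t) - 2*t*exp(4*t)]
  [t*exp(4*t), t*exp(4*t) + exp(4*t), 2*t*exp(4*t)]
  [t^2*exp(4*t)/2, t^2*exp(4*t)/2 + t*exp(4*t), t^2*exp(4*t) + exp(4*t)]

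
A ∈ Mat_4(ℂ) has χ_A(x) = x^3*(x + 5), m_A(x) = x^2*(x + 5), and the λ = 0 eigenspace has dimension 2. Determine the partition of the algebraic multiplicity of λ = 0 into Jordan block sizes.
Block sizes for λ = 0: [2, 1]

Step 1 — from the characteristic polynomial, algebraic multiplicity of λ = 0 is 3. From dim ker(A − (0)·I) = 2, there are exactly 2 Jordan blocks for λ = 0.
Step 2 — from the minimal polynomial, the factor (x − 0)^2 tells us the largest block for λ = 0 has size 2.
Step 3 — with total size 3, 2 blocks, and largest block 2, the block sizes (in nonincreasing order) are [2, 1].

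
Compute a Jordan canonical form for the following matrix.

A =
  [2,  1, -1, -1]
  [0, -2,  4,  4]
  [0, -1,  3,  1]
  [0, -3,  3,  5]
J_2(2) ⊕ J_1(2) ⊕ J_1(2)

The characteristic polynomial is
  det(x·I − A) = x^4 - 8*x^3 + 24*x^2 - 32*x + 16 = (x - 2)^4

Eigenvalues and multiplicities (the geometric multiplicity of λ is n − rank(A − λI), which equals the number of Jordan blocks for λ):
  λ = 2: algebraic multiplicity = 4, geometric multiplicity = 3

Determining the block sizes for each eigenvalue:
  λ = 2: 3 blocks summing to 4 forces exactly one block of size 2 and the rest size 1 → block sizes [2, 1, 1]

Assembling the blocks gives a Jordan form
J =
  [2, 1, 0, 0]
  [0, 2, 0, 0]
  [0, 0, 2, 0]
  [0, 0, 0, 2]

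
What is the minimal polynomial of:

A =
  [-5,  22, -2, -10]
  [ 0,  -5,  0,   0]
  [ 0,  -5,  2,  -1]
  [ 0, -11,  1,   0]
x^3 + 3*x^2 - 9*x + 5

The characteristic polynomial is χ_A(x) = (x - 1)^2*(x + 5)^2, so the eigenvalues are known. The minimal polynomial is
  m_A(x) = Π_λ (x − λ)^{k_λ}
where k_λ is the size of the *largest* Jordan block for λ (equivalently, the smallest k with (A − λI)^k v = 0 for every generalised eigenvector v of λ).

  λ = -5: largest Jordan block has size 1, contributing (x + 5)
  λ = 1: largest Jordan block has size 2, contributing (x − 1)^2

So m_A(x) = (x - 1)^2*(x + 5) = x^3 + 3*x^2 - 9*x + 5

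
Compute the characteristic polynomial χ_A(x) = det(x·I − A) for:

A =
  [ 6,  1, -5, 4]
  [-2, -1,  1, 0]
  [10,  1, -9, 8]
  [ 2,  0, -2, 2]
x^4 + 2*x^3

Expanding det(x·I − A) (e.g. by cofactor expansion or by noting that A is similar to its Jordan form J, which has the same characteristic polynomial as A) gives
  χ_A(x) = x^4 + 2*x^3
which factors as x^3*(x + 2). The eigenvalues (with algebraic multiplicities) are λ = -2 with multiplicity 1, λ = 0 with multiplicity 3.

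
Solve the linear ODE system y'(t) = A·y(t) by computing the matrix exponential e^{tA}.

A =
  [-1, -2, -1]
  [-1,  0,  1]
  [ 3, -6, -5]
e^{tA} =
  [t*exp(-2*t) + exp(-2*t), -2*t*exp(-2*t), -t*exp(-2*t)]
  [-t*exp(-2*t), 2*t*exp(-2*t) + exp(-2*t), t*exp(-2*t)]
  [3*t*exp(-2*t), -6*t*exp(-2*t), -3*t*exp(-2*t) + exp(-2*t)]

Strategy: write A = P · J · P⁻¹ where J is a Jordan canonical form, so e^{tA} = P · e^{tJ} · P⁻¹, and e^{tJ} can be computed block-by-block.

A has Jordan form
J =
  [-2,  1,  0]
  [ 0, -2,  0]
  [ 0,  0, -2]
(up to reordering of blocks).

Per-block formulas:
  For a 2×2 Jordan block J_2(-2): exp(t · J_2(-2)) = e^(-2t)·(I + t·N), where N is the 2×2 nilpotent shift.
  For a 1×1 block at λ = -2: exp(t · [-2]) = [e^(-2t)].

After assembling e^{tJ} and conjugating by P, we get:

e^{tA} =
  [t*exp(-2*t) + exp(-2*t), -2*t*exp(-2*t), -t*exp(-2*t)]
  [-t*exp(-2*t), 2*t*exp(-2*t) + exp(-2*t), t*exp(-2*t)]
  [3*t*exp(-2*t), -6*t*exp(-2*t), -3*t*exp(-2*t) + exp(-2*t)]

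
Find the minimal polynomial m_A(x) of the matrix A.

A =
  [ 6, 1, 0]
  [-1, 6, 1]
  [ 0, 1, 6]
x^3 - 18*x^2 + 108*x - 216

The characteristic polynomial is χ_A(x) = (x - 6)^3, so the eigenvalues are known. The minimal polynomial is
  m_A(x) = Π_λ (x − λ)^{k_λ}
where k_λ is the size of the *largest* Jordan block for λ (equivalently, the smallest k with (A − λI)^k v = 0 for every generalised eigenvector v of λ).

  λ = 6: largest Jordan block has size 3, contributing (x − 6)^3

So m_A(x) = (x - 6)^3 = x^3 - 18*x^2 + 108*x - 216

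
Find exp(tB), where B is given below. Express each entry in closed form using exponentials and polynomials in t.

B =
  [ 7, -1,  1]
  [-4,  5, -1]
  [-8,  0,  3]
e^{tB} =
  [2*t*exp(5*t) + exp(5*t), -t^2*exp(5*t) - t*exp(5*t), t^2*exp(5*t)/2 + t*exp(5*t)]
  [-4*t*exp(5*t), 2*t^2*exp(5*t) + exp(5*t), -t^2*exp(5*t) - t*exp(5*t)]
  [-8*t*exp(5*t), 4*t^2*exp(5*t), -2*t^2*exp(5*t) - 2*t*exp(5*t) + exp(5*t)]

Strategy: write B = P · J · P⁻¹ where J is a Jordan canonical form, so e^{tB} = P · e^{tJ} · P⁻¹, and e^{tJ} can be computed block-by-block.

B has Jordan form
J =
  [5, 1, 0]
  [0, 5, 1]
  [0, 0, 5]
(up to reordering of blocks).

Per-block formulas:
  For a 3×3 Jordan block J_3(5): exp(t · J_3(5)) = e^(5t)·(I + t·N + (t^2/2)·N^2), where N is the 3×3 nilpotent shift.

After assembling e^{tJ} and conjugating by P, we get:

e^{tB} =
  [2*t*exp(5*t) + exp(5*t), -t^2*exp(5*t) - t*exp(5*t), t^2*exp(5*t)/2 + t*exp(5*t)]
  [-4*t*exp(5*t), 2*t^2*exp(5*t) + exp(5*t), -t^2*exp(5*t) - t*exp(5*t)]
  [-8*t*exp(5*t), 4*t^2*exp(5*t), -2*t^2*exp(5*t) - 2*t*exp(5*t) + exp(5*t)]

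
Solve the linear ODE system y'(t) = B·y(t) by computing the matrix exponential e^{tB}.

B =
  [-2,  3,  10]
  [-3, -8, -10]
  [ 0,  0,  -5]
e^{tB} =
  [3*t*exp(-5*t) + exp(-5*t), 3*t*exp(-5*t), 10*t*exp(-5*t)]
  [-3*t*exp(-5*t), -3*t*exp(-5*t) + exp(-5*t), -10*t*exp(-5*t)]
  [0, 0, exp(-5*t)]

Strategy: write B = P · J · P⁻¹ where J is a Jordan canonical form, so e^{tB} = P · e^{tJ} · P⁻¹, and e^{tJ} can be computed block-by-block.

B has Jordan form
J =
  [-5,  1,  0]
  [ 0, -5,  0]
  [ 0,  0, -5]
(up to reordering of blocks).

Per-block formulas:
  For a 1×1 block at λ = -5: exp(t · [-5]) = [e^(-5t)].
  For a 2×2 Jordan block J_2(-5): exp(t · J_2(-5)) = e^(-5t)·(I + t·N), where N is the 2×2 nilpotent shift.

After assembling e^{tJ} and conjugating by P, we get:

e^{tB} =
  [3*t*exp(-5*t) + exp(-5*t), 3*t*exp(-5*t), 10*t*exp(-5*t)]
  [-3*t*exp(-5*t), -3*t*exp(-5*t) + exp(-5*t), -10*t*exp(-5*t)]
  [0, 0, exp(-5*t)]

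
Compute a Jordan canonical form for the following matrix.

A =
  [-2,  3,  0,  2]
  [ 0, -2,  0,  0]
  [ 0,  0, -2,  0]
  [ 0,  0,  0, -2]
J_2(-2) ⊕ J_1(-2) ⊕ J_1(-2)

The characteristic polynomial is
  det(x·I − A) = x^4 + 8*x^3 + 24*x^2 + 32*x + 16 = (x + 2)^4

Eigenvalues and multiplicities (the geometric multiplicity of λ is n − rank(A − λI), which equals the number of Jordan blocks for λ):
  λ = -2: algebraic multiplicity = 4, geometric multiplicity = 3

Determining the block sizes for each eigenvalue:
  λ = -2: 3 blocks summing to 4 forces exactly one block of size 2 and the rest size 1 → block sizes [2, 1, 1]

Assembling the blocks gives a Jordan form
J =
  [-2,  1,  0,  0]
  [ 0, -2,  0,  0]
  [ 0,  0, -2,  0]
  [ 0,  0,  0, -2]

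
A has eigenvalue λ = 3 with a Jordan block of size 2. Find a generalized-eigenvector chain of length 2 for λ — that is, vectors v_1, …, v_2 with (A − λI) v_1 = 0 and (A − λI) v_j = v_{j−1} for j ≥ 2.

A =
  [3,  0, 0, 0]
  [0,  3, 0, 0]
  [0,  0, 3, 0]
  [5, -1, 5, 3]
A Jordan chain for λ = 3 of length 2:
v_1 = (0, 0, 0, 5)ᵀ
v_2 = (1, 0, 0, 0)ᵀ

Let N = A − (3)·I. We want v_2 with N^2 v_2 = 0 but N^1 v_2 ≠ 0; then v_{j-1} := N · v_j for j = 2, …, 2.

Pick v_2 = (1, 0, 0, 0)ᵀ.
Then v_1 = N · v_2 = (0, 0, 0, 5)ᵀ.

Sanity check: (A − (3)·I) v_1 = (0, 0, 0, 0)ᵀ = 0. ✓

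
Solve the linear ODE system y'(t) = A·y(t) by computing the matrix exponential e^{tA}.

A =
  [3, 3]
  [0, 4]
e^{tA} =
  [exp(3*t), 3*exp(4*t) - 3*exp(3*t)]
  [0, exp(4*t)]

Strategy: write A = P · J · P⁻¹ where J is a Jordan canonical form, so e^{tA} = P · e^{tJ} · P⁻¹, and e^{tJ} can be computed block-by-block.

A has Jordan form
J =
  [3, 0]
  [0, 4]
(up to reordering of blocks).

Per-block formulas:
  For a 1×1 block at λ = 4: exp(t · [4]) = [e^(4t)].
  For a 1×1 block at λ = 3: exp(t · [3]) = [e^(3t)].

After assembling e^{tJ} and conjugating by P, we get:

e^{tA} =
  [exp(3*t), 3*exp(4*t) - 3*exp(3*t)]
  [0, exp(4*t)]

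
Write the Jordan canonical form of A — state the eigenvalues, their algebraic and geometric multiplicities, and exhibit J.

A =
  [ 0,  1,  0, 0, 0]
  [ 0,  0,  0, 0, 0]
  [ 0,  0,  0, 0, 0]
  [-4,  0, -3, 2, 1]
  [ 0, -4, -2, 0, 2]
J_2(0) ⊕ J_1(0) ⊕ J_2(2)

The characteristic polynomial is
  det(x·I − A) = x^5 - 4*x^4 + 4*x^3 = x^3*(x - 2)^2

Eigenvalues and multiplicities (the geometric multiplicity of λ is n − rank(A − λI), which equals the number of Jordan blocks for λ):
  λ = 0: algebraic multiplicity = 3, geometric multiplicity = 2
  λ = 2: algebraic multiplicity = 2, geometric multiplicity = 1

Determining the block sizes for each eigenvalue:
  λ = 0: 2 blocks summing to 3 forces exactly one block of size 2 and the rest size 1 → block sizes [2, 1]
  λ = 2: one block (gm = 1), so the single block has size am = 2 → block sizes [2]

Assembling the blocks gives a Jordan form
J =
  [0, 1, 0, 0, 0]
  [0, 0, 0, 0, 0]
  [0, 0, 0, 0, 0]
  [0, 0, 0, 2, 1]
  [0, 0, 0, 0, 2]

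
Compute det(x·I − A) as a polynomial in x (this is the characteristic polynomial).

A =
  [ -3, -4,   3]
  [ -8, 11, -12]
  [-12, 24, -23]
x^3 + 15*x^2 + 75*x + 125

Expanding det(x·I − A) (e.g. by cofactor expansion or by noting that A is similar to its Jordan form J, which has the same characteristic polynomial as A) gives
  χ_A(x) = x^3 + 15*x^2 + 75*x + 125
which factors as (x + 5)^3. The eigenvalues (with algebraic multiplicities) are λ = -5 with multiplicity 3.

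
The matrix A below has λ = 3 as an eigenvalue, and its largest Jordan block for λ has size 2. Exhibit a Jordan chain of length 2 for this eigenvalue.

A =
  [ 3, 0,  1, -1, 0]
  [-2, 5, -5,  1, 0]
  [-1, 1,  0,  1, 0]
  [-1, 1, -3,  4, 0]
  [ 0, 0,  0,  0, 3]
A Jordan chain for λ = 3 of length 2:
v_1 = (0, -2, -1, -1, 0)ᵀ
v_2 = (1, 0, 0, 0, 0)ᵀ

Let N = A − (3)·I. We want v_2 with N^2 v_2 = 0 but N^1 v_2 ≠ 0; then v_{j-1} := N · v_j for j = 2, …, 2.

Pick v_2 = (1, 0, 0, 0, 0)ᵀ.
Then v_1 = N · v_2 = (0, -2, -1, -1, 0)ᵀ.

Sanity check: (A − (3)·I) v_1 = (0, 0, 0, 0, 0)ᵀ = 0. ✓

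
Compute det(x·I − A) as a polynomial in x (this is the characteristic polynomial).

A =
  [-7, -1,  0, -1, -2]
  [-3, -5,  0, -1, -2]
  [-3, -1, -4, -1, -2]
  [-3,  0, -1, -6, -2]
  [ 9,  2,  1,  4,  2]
x^5 + 20*x^4 + 160*x^3 + 640*x^2 + 1280*x + 1024

Expanding det(x·I − A) (e.g. by cofactor expansion or by noting that A is similar to its Jordan form J, which has the same characteristic polynomial as A) gives
  χ_A(x) = x^5 + 20*x^4 + 160*x^3 + 640*x^2 + 1280*x + 1024
which factors as (x + 4)^5. The eigenvalues (with algebraic multiplicities) are λ = -4 with multiplicity 5.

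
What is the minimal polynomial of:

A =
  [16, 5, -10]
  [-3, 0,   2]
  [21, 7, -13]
x^2 - 2*x + 1

The characteristic polynomial is χ_A(x) = (x - 1)^3, so the eigenvalues are known. The minimal polynomial is
  m_A(x) = Π_λ (x − λ)^{k_λ}
where k_λ is the size of the *largest* Jordan block for λ (equivalently, the smallest k with (A − λI)^k v = 0 for every generalised eigenvector v of λ).

  λ = 1: largest Jordan block has size 2, contributing (x − 1)^2

So m_A(x) = (x - 1)^2 = x^2 - 2*x + 1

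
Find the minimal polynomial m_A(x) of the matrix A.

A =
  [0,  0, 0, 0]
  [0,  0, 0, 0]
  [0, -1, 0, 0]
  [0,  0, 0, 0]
x^2

The characteristic polynomial is χ_A(x) = x^4, so the eigenvalues are known. The minimal polynomial is
  m_A(x) = Π_λ (x − λ)^{k_λ}
where k_λ is the size of the *largest* Jordan block for λ (equivalently, the smallest k with (A − λI)^k v = 0 for every generalised eigenvector v of λ).

  λ = 0: largest Jordan block has size 2, contributing (x − 0)^2

So m_A(x) = x^2 = x^2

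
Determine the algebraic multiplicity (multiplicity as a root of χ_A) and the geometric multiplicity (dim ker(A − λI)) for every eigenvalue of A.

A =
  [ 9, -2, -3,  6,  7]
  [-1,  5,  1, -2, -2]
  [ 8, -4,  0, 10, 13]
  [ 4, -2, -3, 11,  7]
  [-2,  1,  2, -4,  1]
λ = 5: alg = 4, geom = 2; λ = 6: alg = 1, geom = 1

Step 1 — factor the characteristic polynomial to read off the algebraic multiplicities:
  χ_A(x) = (x - 6)*(x - 5)^4

Step 2 — compute geometric multiplicities via the rank-nullity identity g(λ) = n − rank(A − λI):
  rank(A − (5)·I) = 3, so dim ker(A − (5)·I) = n − 3 = 2
  rank(A − (6)·I) = 4, so dim ker(A − (6)·I) = n − 4 = 1

Summary:
  λ = 5: algebraic multiplicity = 4, geometric multiplicity = 2
  λ = 6: algebraic multiplicity = 1, geometric multiplicity = 1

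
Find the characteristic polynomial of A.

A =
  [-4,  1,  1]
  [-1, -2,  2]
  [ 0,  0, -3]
x^3 + 9*x^2 + 27*x + 27

Expanding det(x·I − A) (e.g. by cofactor expansion or by noting that A is similar to its Jordan form J, which has the same characteristic polynomial as A) gives
  χ_A(x) = x^3 + 9*x^2 + 27*x + 27
which factors as (x + 3)^3. The eigenvalues (with algebraic multiplicities) are λ = -3 with multiplicity 3.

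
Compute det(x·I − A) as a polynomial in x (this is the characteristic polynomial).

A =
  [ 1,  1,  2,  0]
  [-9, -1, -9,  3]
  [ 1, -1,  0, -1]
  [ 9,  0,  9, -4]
x^4 + 4*x^3 + 6*x^2 + 4*x + 1

Expanding det(x·I − A) (e.g. by cofactor expansion or by noting that A is similar to its Jordan form J, which has the same characteristic polynomial as A) gives
  χ_A(x) = x^4 + 4*x^3 + 6*x^2 + 4*x + 1
which factors as (x + 1)^4. The eigenvalues (with algebraic multiplicities) are λ = -1 with multiplicity 4.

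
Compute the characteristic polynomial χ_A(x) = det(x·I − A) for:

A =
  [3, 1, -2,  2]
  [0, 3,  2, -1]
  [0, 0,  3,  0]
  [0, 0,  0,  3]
x^4 - 12*x^3 + 54*x^2 - 108*x + 81

Expanding det(x·I − A) (e.g. by cofactor expansion or by noting that A is similar to its Jordan form J, which has the same characteristic polynomial as A) gives
  χ_A(x) = x^4 - 12*x^3 + 54*x^2 - 108*x + 81
which factors as (x - 3)^4. The eigenvalues (with algebraic multiplicities) are λ = 3 with multiplicity 4.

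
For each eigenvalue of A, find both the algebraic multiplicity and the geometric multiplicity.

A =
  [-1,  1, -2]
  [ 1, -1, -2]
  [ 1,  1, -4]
λ = -2: alg = 3, geom = 2

Step 1 — factor the characteristic polynomial to read off the algebraic multiplicities:
  χ_A(x) = (x + 2)^3

Step 2 — compute geometric multiplicities via the rank-nullity identity g(λ) = n − rank(A − λI):
  rank(A − (-2)·I) = 1, so dim ker(A − (-2)·I) = n − 1 = 2

Summary:
  λ = -2: algebraic multiplicity = 3, geometric multiplicity = 2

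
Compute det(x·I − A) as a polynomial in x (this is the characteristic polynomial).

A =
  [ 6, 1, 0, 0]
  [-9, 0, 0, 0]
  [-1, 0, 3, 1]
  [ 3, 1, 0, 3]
x^4 - 12*x^3 + 54*x^2 - 108*x + 81

Expanding det(x·I − A) (e.g. by cofactor expansion or by noting that A is similar to its Jordan form J, which has the same characteristic polynomial as A) gives
  χ_A(x) = x^4 - 12*x^3 + 54*x^2 - 108*x + 81
which factors as (x - 3)^4. The eigenvalues (with algebraic multiplicities) are λ = 3 with multiplicity 4.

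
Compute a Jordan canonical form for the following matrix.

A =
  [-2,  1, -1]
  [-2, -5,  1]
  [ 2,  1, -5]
J_2(-4) ⊕ J_1(-4)

The characteristic polynomial is
  det(x·I − A) = x^3 + 12*x^2 + 48*x + 64 = (x + 4)^3

Eigenvalues and multiplicities (the geometric multiplicity of λ is n − rank(A − λI), which equals the number of Jordan blocks for λ):
  λ = -4: algebraic multiplicity = 3, geometric multiplicity = 2

Determining the block sizes for each eigenvalue:
  λ = -4: 2 blocks summing to 3 forces exactly one block of size 2 and the rest size 1 → block sizes [2, 1]

Assembling the blocks gives a Jordan form
J =
  [-4,  1,  0]
  [ 0, -4,  0]
  [ 0,  0, -4]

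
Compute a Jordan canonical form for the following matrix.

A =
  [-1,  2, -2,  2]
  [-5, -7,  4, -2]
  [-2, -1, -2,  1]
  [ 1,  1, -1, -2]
J_2(-3) ⊕ J_2(-3)

The characteristic polynomial is
  det(x·I − A) = x^4 + 12*x^3 + 54*x^2 + 108*x + 81 = (x + 3)^4

Eigenvalues and multiplicities (the geometric multiplicity of λ is n − rank(A − λI), which equals the number of Jordan blocks for λ):
  λ = -3: algebraic multiplicity = 4, geometric multiplicity = 2

Determining the block sizes for each eigenvalue:
  λ = -3: with am = 4 and gm = 2, the partition is not yet determined (e.g. several partitions of 4 into 2 parts exist). Let N = A − (-3)·I. Computing rank(N^1) = 2, rank(N^2) = 0; the number of blocks of size ≥ j is rank(N^{j−1}) − rank(N^j), giving [2, 2]. So we have 2 block(s) of size 2 → block sizes [2, 2]

Assembling the blocks gives a Jordan form
J =
  [-3,  1,  0,  0]
  [ 0, -3,  0,  0]
  [ 0,  0, -3,  1]
  [ 0,  0,  0, -3]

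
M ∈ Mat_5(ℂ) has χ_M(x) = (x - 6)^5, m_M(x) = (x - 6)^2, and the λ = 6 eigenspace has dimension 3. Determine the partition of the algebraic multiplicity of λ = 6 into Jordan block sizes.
Block sizes for λ = 6: [2, 2, 1]

Step 1 — from the characteristic polynomial, algebraic multiplicity of λ = 6 is 5. From dim ker(M − (6)·I) = 3, there are exactly 3 Jordan blocks for λ = 6.
Step 2 — from the minimal polynomial, the factor (x − 6)^2 tells us the largest block for λ = 6 has size 2.
Step 3 — with total size 5, 3 blocks, and largest block 2, the block sizes (in nonincreasing order) are [2, 2, 1].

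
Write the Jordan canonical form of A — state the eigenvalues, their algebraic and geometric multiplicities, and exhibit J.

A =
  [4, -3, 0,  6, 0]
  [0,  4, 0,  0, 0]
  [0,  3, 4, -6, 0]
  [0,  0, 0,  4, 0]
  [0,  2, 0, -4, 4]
J_2(4) ⊕ J_1(4) ⊕ J_1(4) ⊕ J_1(4)

The characteristic polynomial is
  det(x·I − A) = x^5 - 20*x^4 + 160*x^3 - 640*x^2 + 1280*x - 1024 = (x - 4)^5

Eigenvalues and multiplicities (the geometric multiplicity of λ is n − rank(A − λI), which equals the number of Jordan blocks for λ):
  λ = 4: algebraic multiplicity = 5, geometric multiplicity = 4

Determining the block sizes for each eigenvalue:
  λ = 4: 4 blocks summing to 5 forces exactly one block of size 2 and the rest size 1 → block sizes [2, 1, 1, 1]

Assembling the blocks gives a Jordan form
J =
  [4, 1, 0, 0, 0]
  [0, 4, 0, 0, 0]
  [0, 0, 4, 0, 0]
  [0, 0, 0, 4, 0]
  [0, 0, 0, 0, 4]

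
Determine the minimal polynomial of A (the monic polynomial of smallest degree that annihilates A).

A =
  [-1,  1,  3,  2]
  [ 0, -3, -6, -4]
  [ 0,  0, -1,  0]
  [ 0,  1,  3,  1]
x^2 + 2*x + 1

The characteristic polynomial is χ_A(x) = (x + 1)^4, so the eigenvalues are known. The minimal polynomial is
  m_A(x) = Π_λ (x − λ)^{k_λ}
where k_λ is the size of the *largest* Jordan block for λ (equivalently, the smallest k with (A − λI)^k v = 0 for every generalised eigenvector v of λ).

  λ = -1: largest Jordan block has size 2, contributing (x + 1)^2

So m_A(x) = (x + 1)^2 = x^2 + 2*x + 1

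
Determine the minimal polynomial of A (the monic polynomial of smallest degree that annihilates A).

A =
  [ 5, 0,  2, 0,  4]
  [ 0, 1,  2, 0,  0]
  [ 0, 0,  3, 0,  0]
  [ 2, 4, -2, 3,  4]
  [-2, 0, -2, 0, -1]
x^2 - 4*x + 3

The characteristic polynomial is χ_A(x) = (x - 3)^3*(x - 1)^2, so the eigenvalues are known. The minimal polynomial is
  m_A(x) = Π_λ (x − λ)^{k_λ}
where k_λ is the size of the *largest* Jordan block for λ (equivalently, the smallest k with (A − λI)^k v = 0 for every generalised eigenvector v of λ).

  λ = 1: largest Jordan block has size 1, contributing (x − 1)
  λ = 3: largest Jordan block has size 1, contributing (x − 3)

So m_A(x) = (x - 3)*(x - 1) = x^2 - 4*x + 3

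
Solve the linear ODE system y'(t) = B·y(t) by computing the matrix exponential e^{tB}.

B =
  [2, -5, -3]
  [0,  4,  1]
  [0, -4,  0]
e^{tB} =
  [exp(2*t), t^2*exp(2*t) - 5*t*exp(2*t), t^2*exp(2*t)/2 - 3*t*exp(2*t)]
  [0, 2*t*exp(2*t) + exp(2*t), t*exp(2*t)]
  [0, -4*t*exp(2*t), -2*t*exp(2*t) + exp(2*t)]

Strategy: write B = P · J · P⁻¹ where J is a Jordan canonical form, so e^{tB} = P · e^{tJ} · P⁻¹, and e^{tJ} can be computed block-by-block.

B has Jordan form
J =
  [2, 1, 0]
  [0, 2, 1]
  [0, 0, 2]
(up to reordering of blocks).

Per-block formulas:
  For a 3×3 Jordan block J_3(2): exp(t · J_3(2)) = e^(2t)·(I + t·N + (t^2/2)·N^2), where N is the 3×3 nilpotent shift.

After assembling e^{tJ} and conjugating by P, we get:

e^{tB} =
  [exp(2*t), t^2*exp(2*t) - 5*t*exp(2*t), t^2*exp(2*t)/2 - 3*t*exp(2*t)]
  [0, 2*t*exp(2*t) + exp(2*t), t*exp(2*t)]
  [0, -4*t*exp(2*t), -2*t*exp(2*t) + exp(2*t)]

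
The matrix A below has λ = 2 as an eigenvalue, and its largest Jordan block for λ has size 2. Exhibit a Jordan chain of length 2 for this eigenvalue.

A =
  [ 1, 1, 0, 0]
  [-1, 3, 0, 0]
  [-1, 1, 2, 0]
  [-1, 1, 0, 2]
A Jordan chain for λ = 2 of length 2:
v_1 = (-1, -1, -1, -1)ᵀ
v_2 = (1, 0, 0, 0)ᵀ

Let N = A − (2)·I. We want v_2 with N^2 v_2 = 0 but N^1 v_2 ≠ 0; then v_{j-1} := N · v_j for j = 2, …, 2.

Pick v_2 = (1, 0, 0, 0)ᵀ.
Then v_1 = N · v_2 = (-1, -1, -1, -1)ᵀ.

Sanity check: (A − (2)·I) v_1 = (0, 0, 0, 0)ᵀ = 0. ✓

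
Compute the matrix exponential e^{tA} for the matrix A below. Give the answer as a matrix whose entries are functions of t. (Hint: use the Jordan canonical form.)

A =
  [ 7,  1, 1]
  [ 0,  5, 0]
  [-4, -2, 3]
e^{tA} =
  [2*t*exp(5*t) + exp(5*t), t*exp(5*t), t*exp(5*t)]
  [0, exp(5*t), 0]
  [-4*t*exp(5*t), -2*t*exp(5*t), -2*t*exp(5*t) + exp(5*t)]

Strategy: write A = P · J · P⁻¹ where J is a Jordan canonical form, so e^{tA} = P · e^{tJ} · P⁻¹, and e^{tJ} can be computed block-by-block.

A has Jordan form
J =
  [5, 1, 0]
  [0, 5, 0]
  [0, 0, 5]
(up to reordering of blocks).

Per-block formulas:
  For a 2×2 Jordan block J_2(5): exp(t · J_2(5)) = e^(5t)·(I + t·N), where N is the 2×2 nilpotent shift.
  For a 1×1 block at λ = 5: exp(t · [5]) = [e^(5t)].

After assembling e^{tJ} and conjugating by P, we get:

e^{tA} =
  [2*t*exp(5*t) + exp(5*t), t*exp(5*t), t*exp(5*t)]
  [0, exp(5*t), 0]
  [-4*t*exp(5*t), -2*t*exp(5*t), -2*t*exp(5*t) + exp(5*t)]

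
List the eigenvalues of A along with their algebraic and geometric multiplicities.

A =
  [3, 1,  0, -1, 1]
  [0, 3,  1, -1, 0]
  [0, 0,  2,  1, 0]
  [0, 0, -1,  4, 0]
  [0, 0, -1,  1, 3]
λ = 3: alg = 5, geom = 3

Step 1 — factor the characteristic polynomial to read off the algebraic multiplicities:
  χ_A(x) = (x - 3)^5

Step 2 — compute geometric multiplicities via the rank-nullity identity g(λ) = n − rank(A − λI):
  rank(A − (3)·I) = 2, so dim ker(A − (3)·I) = n − 2 = 3

Summary:
  λ = 3: algebraic multiplicity = 5, geometric multiplicity = 3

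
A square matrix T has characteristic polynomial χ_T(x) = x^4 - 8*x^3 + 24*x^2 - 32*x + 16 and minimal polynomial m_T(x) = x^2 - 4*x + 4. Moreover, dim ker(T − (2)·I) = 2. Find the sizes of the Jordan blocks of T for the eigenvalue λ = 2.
Block sizes for λ = 2: [2, 2]

Step 1 — from the characteristic polynomial, algebraic multiplicity of λ = 2 is 4. From dim ker(T − (2)·I) = 2, there are exactly 2 Jordan blocks for λ = 2.
Step 2 — from the minimal polynomial, the factor (x − 2)^2 tells us the largest block for λ = 2 has size 2.
Step 3 — with total size 4, 2 blocks, and largest block 2, the block sizes (in nonincreasing order) are [2, 2].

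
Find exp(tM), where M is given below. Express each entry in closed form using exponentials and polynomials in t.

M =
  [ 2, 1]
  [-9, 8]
e^{tM} =
  [-3*t*exp(5*t) + exp(5*t), t*exp(5*t)]
  [-9*t*exp(5*t), 3*t*exp(5*t) + exp(5*t)]

Strategy: write M = P · J · P⁻¹ where J is a Jordan canonical form, so e^{tM} = P · e^{tJ} · P⁻¹, and e^{tJ} can be computed block-by-block.

M has Jordan form
J =
  [5, 1]
  [0, 5]
(up to reordering of blocks).

Per-block formulas:
  For a 2×2 Jordan block J_2(5): exp(t · J_2(5)) = e^(5t)·(I + t·N), where N is the 2×2 nilpotent shift.

After assembling e^{tJ} and conjugating by P, we get:

e^{tM} =
  [-3*t*exp(5*t) + exp(5*t), t*exp(5*t)]
  [-9*t*exp(5*t), 3*t*exp(5*t) + exp(5*t)]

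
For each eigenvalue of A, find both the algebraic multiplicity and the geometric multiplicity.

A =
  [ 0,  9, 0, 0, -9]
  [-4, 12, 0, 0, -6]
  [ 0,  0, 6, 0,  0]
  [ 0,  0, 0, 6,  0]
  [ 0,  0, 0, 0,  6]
λ = 6: alg = 5, geom = 4

Step 1 — factor the characteristic polynomial to read off the algebraic multiplicities:
  χ_A(x) = (x - 6)^5

Step 2 — compute geometric multiplicities via the rank-nullity identity g(λ) = n − rank(A − λI):
  rank(A − (6)·I) = 1, so dim ker(A − (6)·I) = n − 1 = 4

Summary:
  λ = 6: algebraic multiplicity = 5, geometric multiplicity = 4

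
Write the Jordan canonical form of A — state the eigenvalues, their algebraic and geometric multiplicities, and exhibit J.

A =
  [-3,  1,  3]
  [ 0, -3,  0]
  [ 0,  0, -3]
J_2(-3) ⊕ J_1(-3)

The characteristic polynomial is
  det(x·I − A) = x^3 + 9*x^2 + 27*x + 27 = (x + 3)^3

Eigenvalues and multiplicities (the geometric multiplicity of λ is n − rank(A − λI), which equals the number of Jordan blocks for λ):
  λ = -3: algebraic multiplicity = 3, geometric multiplicity = 2

Determining the block sizes for each eigenvalue:
  λ = -3: 2 blocks summing to 3 forces exactly one block of size 2 and the rest size 1 → block sizes [2, 1]

Assembling the blocks gives a Jordan form
J =
  [-3,  1,  0]
  [ 0, -3,  0]
  [ 0,  0, -3]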